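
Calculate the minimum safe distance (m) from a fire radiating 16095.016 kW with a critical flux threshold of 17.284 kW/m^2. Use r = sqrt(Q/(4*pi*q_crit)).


4*pi*q_crit = 217.20
Q/(4*pi*q_crit) = 74.103
r = sqrt(74.103) = 8.6083 m

8.6083 m


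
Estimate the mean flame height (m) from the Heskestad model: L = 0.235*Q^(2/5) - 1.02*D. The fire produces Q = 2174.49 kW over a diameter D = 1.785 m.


Q^(2/5) = 21.624
0.235 * Q^(2/5) = 5.0817
1.02 * D = 1.8207
L = 3.2610 m

3.2610 m


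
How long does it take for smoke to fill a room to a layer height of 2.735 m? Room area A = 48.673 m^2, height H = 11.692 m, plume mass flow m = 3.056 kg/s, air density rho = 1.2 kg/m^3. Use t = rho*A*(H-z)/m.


H - z = 8.957 m
t = 1.2 * 48.673 * 8.957 / 3.056 = 171.19 s

171.19 s


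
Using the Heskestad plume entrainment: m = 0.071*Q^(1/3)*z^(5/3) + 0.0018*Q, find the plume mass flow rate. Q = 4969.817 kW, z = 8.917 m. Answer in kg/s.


Q^(1/3) = 17.065
z^(5/3) = 38.344
First term = 0.071 * 17.065 * 38.344 = 46.459
Second term = 0.0018 * 4969.817 = 8.9457
m = 55.405 kg/s

55.405 kg/s


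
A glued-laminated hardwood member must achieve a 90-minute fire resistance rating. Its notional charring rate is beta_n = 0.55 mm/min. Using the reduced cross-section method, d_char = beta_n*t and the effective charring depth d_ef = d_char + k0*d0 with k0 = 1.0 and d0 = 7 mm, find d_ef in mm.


d_char = 0.55 * 90 = 49.5 mm
d_ef = 49.5 + 1.0*7 = 56.5 mm

56.5 mm


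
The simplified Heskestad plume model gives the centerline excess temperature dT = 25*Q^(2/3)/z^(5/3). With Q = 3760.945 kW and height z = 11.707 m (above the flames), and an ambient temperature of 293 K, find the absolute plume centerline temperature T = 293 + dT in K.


Q^(2/3) = 241.84
z^(5/3) = 60.359
dT = 25 * 241.84 / 60.359 = 100.17 K
T = 293 + 100.17 = 393.17 K

393.17 K


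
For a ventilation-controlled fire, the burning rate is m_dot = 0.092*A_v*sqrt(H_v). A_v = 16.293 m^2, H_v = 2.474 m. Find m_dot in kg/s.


sqrt(H_v) = 1.5729
m_dot = 0.092 * 16.293 * 1.5729 = 2.3577 kg/s

2.3577 kg/s


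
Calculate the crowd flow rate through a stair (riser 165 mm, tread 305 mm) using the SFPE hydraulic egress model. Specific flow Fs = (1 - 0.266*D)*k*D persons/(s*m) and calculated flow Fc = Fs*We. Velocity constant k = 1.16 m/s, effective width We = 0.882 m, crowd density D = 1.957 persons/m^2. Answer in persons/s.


1 - 0.266*D = 1 - 0.266*1.957 = 0.47944
Fs = 0.47944 * 1.16 * 1.957 = 1.0884 persons/(s*m)
Fc = 1.0884 * 0.882 = 0.95995 persons/s

0.95995 persons/s


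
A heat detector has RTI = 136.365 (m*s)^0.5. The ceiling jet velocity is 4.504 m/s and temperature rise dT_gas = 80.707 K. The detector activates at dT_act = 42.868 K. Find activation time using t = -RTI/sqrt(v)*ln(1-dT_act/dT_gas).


dT_act/dT_gas = 0.53116
ln(1 - 0.53116) = -0.75748
t = -136.365 / sqrt(4.504) * -0.75748 = 48.672 s

48.672 s


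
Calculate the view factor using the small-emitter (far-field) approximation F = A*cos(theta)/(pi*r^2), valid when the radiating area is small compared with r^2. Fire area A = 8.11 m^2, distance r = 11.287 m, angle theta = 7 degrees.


cos(7 deg) = 0.99255
pi*r^2 = 400.23
F = 8.11 * 0.99255 / 400.23 = 0.020112

0.020112


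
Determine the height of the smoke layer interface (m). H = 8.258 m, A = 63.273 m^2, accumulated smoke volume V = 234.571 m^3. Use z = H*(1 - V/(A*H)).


V/(A*H) = 0.44893
1 - 0.44893 = 0.55107
z = 8.258 * 0.55107 = 4.5507 m

4.5507 m


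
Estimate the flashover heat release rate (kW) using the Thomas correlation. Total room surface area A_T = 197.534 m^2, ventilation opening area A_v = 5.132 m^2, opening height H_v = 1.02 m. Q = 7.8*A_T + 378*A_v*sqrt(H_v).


7.8*A_T = 1540.8
sqrt(H_v) = 1.0100
378*A_v*sqrt(H_v) = 1959.2
Q = 1540.8 + 1959.2 = 3500.0 kW

3500.0 kW


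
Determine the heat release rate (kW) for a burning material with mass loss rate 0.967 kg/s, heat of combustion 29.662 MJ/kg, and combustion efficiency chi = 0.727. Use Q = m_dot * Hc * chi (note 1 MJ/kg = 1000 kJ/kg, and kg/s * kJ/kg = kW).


Hc = 29.662 MJ/kg = 29.662 * 1000 kJ/kg = 29662 kJ/kg
Q = 0.967 kg/s * 29662 kJ/kg * 0.727 = 20853 kW

20853 kW


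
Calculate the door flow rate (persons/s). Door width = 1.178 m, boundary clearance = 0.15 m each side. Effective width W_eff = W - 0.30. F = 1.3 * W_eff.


W_eff = 1.178 - 0.30 = 0.878 m
F = 1.3 * 0.878 = 1.1414 persons/s

1.1414 persons/s


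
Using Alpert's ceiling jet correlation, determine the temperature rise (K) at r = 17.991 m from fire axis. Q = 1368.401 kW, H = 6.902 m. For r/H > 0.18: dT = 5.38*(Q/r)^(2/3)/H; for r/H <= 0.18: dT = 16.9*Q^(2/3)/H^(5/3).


r/H = 17.991 / 6.902 = 2.6066
r/H > 0.18, so dT = 5.38*(Q/r)^(2/3)/H
Q/r = 76.060
(Q/r)^(2/3) = 17.952
dT = 5.38 * 17.952 / 6.902 = 13.993 K

13.993 K


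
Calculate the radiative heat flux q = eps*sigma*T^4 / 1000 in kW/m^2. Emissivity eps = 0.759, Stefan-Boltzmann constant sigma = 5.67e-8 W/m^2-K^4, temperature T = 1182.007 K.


T^4 = 1.9520e+12
q = 0.759 * 5.67e-8 * 1.9520e+12 / 1000 = 84.005 kW/m^2

84.005 kW/m^2


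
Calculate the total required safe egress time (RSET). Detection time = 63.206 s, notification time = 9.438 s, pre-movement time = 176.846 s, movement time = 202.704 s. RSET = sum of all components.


Total = 63.206 + 9.438 + 176.846 + 202.704 = 452.194 s

452.194 s


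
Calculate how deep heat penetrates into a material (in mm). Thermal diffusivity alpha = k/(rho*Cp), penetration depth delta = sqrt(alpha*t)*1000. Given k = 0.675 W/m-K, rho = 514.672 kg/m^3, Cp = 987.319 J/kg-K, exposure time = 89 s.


alpha = 0.675 / (514.672 * 987.319) = 1.3284e-06 m^2/s
alpha * t = 0.00011822
delta = sqrt(0.00011822) * 1000 = 10.873 mm

10.873 mm


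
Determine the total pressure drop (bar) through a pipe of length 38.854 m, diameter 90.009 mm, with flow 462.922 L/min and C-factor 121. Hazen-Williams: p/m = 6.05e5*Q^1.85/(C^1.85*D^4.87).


Q^1.85 = 85347
C^1.85 = 7131.0
D^4.87 = 3.2913e+09
p/m = 0.0022000 bar/m
p_total = 0.0022000 * 38.854 = 0.085478 bar

0.085478 bar


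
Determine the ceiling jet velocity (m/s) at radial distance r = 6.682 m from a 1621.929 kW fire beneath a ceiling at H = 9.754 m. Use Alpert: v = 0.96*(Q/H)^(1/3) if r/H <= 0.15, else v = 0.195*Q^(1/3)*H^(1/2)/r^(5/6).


r/H = 6.682 / 9.754 = 0.68505
r/H > 0.15, so v = 0.195*Q^(1/3)*H^(1/2)/r^(5/6)
Q^(1/3) = 11.749
H^(1/2) = 3.1231
r^(5/6) = 4.8688
v = 0.195 * 11.749 * 3.1231 / 4.8688 = 1.4697 m/s

1.4697 m/s


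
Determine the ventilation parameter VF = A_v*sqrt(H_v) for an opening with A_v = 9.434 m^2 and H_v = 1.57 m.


sqrt(H_v) = 1.2530
VF = 9.434 * 1.2530 = 11.821 m^(5/2)

11.821 m^(5/2)


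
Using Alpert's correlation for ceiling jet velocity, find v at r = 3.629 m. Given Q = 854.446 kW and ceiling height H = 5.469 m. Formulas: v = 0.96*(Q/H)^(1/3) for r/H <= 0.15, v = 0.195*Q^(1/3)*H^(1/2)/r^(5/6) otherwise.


r/H = 3.629 / 5.469 = 0.66356
r/H > 0.15, so v = 0.195*Q^(1/3)*H^(1/2)/r^(5/6)
Q^(1/3) = 9.4892
H^(1/2) = 2.3386
r^(5/6) = 2.9274
v = 0.195 * 9.4892 * 2.3386 / 2.9274 = 1.4782 m/s

1.4782 m/s


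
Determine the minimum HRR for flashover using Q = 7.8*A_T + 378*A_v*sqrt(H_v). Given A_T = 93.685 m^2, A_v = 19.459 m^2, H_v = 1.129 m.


7.8*A_T = 730.743
sqrt(H_v) = 1.0625
378*A_v*sqrt(H_v) = 7815.5
Q = 730.743 + 7815.5 = 8546.3 kW

8546.3 kW


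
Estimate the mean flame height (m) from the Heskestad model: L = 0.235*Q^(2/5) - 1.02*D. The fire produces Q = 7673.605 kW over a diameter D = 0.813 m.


Q^(2/5) = 35.810
0.235 * Q^(2/5) = 8.4153
1.02 * D = 0.82926
L = 7.5860 m

7.5860 m


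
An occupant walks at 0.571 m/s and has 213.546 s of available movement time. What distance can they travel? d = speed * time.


d = 0.571 * 213.546 = 121.93 m

121.93 m


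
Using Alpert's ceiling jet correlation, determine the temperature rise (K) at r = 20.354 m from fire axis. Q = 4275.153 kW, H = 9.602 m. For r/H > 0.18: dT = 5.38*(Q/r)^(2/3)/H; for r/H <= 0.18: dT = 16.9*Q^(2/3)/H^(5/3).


r/H = 20.354 / 9.602 = 2.1198
r/H > 0.18, so dT = 5.38*(Q/r)^(2/3)/H
Q/r = 210.04
(Q/r)^(2/3) = 35.335
dT = 5.38 * 35.335 / 9.602 = 19.798 K

19.798 K


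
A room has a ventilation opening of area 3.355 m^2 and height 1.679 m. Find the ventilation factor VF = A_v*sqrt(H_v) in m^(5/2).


sqrt(H_v) = 1.2958
VF = 3.355 * 1.2958 = 4.3473 m^(5/2)

4.3473 m^(5/2)


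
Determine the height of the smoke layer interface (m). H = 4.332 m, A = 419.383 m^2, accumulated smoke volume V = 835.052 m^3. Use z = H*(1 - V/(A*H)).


V/(A*H) = 0.45964
1 - 0.45964 = 0.54036
z = 4.332 * 0.54036 = 2.3409 m

2.3409 m


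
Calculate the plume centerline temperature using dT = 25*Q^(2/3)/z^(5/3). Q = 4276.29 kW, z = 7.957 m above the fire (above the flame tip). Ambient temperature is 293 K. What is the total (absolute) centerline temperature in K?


Q^(2/3) = 263.46
z^(5/3) = 31.714
dT = 25 * 263.46 / 31.714 = 207.68 K
T = 293 + 207.68 = 500.68 K

500.68 K


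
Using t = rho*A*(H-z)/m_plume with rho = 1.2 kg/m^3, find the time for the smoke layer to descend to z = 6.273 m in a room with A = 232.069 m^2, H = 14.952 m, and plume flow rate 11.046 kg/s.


H - z = 8.679 m
t = 1.2 * 232.069 * 8.679 / 11.046 = 218.81 s

218.81 s


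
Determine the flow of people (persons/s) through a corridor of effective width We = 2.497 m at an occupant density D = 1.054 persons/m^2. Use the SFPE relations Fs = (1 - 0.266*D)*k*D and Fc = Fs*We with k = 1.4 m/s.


1 - 0.266*D = 1 - 0.266*1.054 = 0.71964
Fs = 0.71964 * 1.4 * 1.054 = 1.0619 persons/(s*m)
Fc = 1.0619 * 2.497 = 2.6516 persons/s

2.6516 persons/s


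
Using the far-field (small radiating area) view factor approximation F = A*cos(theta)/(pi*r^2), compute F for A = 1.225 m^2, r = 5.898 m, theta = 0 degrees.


cos(0 deg) = 1
pi*r^2 = 109.28
F = 1.225 * 1 / 109.28 = 0.011209

0.011209


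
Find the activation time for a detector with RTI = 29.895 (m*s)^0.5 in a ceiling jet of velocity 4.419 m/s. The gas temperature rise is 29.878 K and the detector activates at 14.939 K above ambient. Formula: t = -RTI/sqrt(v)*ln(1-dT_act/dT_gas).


dT_act/dT_gas = 0.5
ln(1 - 0.5) = -0.69315
t = -29.895 / sqrt(4.419) * -0.69315 = 9.8574 s

9.8574 s


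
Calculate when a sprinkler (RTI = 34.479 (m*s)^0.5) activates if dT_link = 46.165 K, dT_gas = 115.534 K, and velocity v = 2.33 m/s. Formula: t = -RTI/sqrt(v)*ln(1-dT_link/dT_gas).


dT_link/dT_gas = 0.39958
ln(1 - 0.39958) = -0.51012
t = -34.479 / sqrt(2.33) * -0.51012 = 11.523 s

11.523 s


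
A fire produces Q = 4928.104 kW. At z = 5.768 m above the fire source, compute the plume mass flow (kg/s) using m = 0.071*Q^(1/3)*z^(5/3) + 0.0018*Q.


Q^(1/3) = 17.017
z^(5/3) = 18.551
First term = 0.071 * 17.017 * 18.551 = 22.414
Second term = 0.0018 * 4928.104 = 8.8706
m = 31.285 kg/s

31.285 kg/s


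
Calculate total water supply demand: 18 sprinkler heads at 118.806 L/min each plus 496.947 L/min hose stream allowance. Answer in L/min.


Sprinkler demand = 18 * 118.806 = 2138.508 L/min
Total = 2138.508 + 496.947 = 2635.455 L/min

2635.455 L/min


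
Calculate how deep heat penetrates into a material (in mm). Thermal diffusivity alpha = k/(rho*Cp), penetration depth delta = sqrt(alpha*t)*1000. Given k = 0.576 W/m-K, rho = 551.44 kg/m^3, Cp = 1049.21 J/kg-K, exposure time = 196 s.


alpha = 0.576 / (551.44 * 1049.21) = 9.9555e-07 m^2/s
alpha * t = 0.00019513
delta = sqrt(0.00019513) * 1000 = 13.969 mm

13.969 mm


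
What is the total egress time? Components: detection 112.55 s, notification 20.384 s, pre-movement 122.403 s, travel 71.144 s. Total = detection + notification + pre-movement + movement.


Total = 112.55 + 20.384 + 122.403 + 71.144 = 326.481 s

326.481 s


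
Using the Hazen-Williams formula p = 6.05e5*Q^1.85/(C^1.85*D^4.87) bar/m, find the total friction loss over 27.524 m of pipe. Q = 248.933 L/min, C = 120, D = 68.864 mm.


Q^1.85 = 27086
C^1.85 = 7022.4
D^4.87 = 8.9335e+08
p/m = 0.0026122 bar/m
p_total = 0.0026122 * 27.524 = 0.071897 bar

0.071897 bar


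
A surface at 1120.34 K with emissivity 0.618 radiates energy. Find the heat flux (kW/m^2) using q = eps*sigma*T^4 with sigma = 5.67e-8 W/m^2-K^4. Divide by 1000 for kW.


T^4 = 1.5754e+12
q = 0.618 * 5.67e-8 * 1.5754e+12 / 1000 = 55.204 kW/m^2

55.204 kW/m^2


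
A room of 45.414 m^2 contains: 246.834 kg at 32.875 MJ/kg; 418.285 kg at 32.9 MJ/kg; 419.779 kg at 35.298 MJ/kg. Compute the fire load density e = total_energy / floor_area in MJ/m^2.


Total energy = 246.834*32.875 + 418.285*32.9 + 419.779*35.298
= 8114.668 + 13761.58 + 14817.36
= 36693.60 MJ
e = 36693.60 / 45.414 = 807.98 MJ/m^2

807.98 MJ/m^2


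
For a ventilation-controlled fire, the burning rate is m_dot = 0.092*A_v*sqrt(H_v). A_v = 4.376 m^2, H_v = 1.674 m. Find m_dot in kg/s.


sqrt(H_v) = 1.2938
m_dot = 0.092 * 4.376 * 1.2938 = 0.52089 kg/s

0.52089 kg/s


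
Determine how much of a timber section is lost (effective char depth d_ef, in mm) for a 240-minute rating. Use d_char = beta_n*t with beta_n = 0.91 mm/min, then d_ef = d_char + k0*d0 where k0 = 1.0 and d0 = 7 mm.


d_char = 0.91 * 240 = 218.4 mm
d_ef = 218.4 + 1.0*7 = 225.4 mm

225.4 mm


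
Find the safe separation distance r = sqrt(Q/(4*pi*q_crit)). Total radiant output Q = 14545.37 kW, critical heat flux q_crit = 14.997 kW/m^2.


4*pi*q_crit = 188.46
Q/(4*pi*q_crit) = 77.181
r = sqrt(77.181) = 8.7853 m

8.7853 m


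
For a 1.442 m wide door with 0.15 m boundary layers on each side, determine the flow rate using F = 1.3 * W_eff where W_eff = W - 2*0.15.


W_eff = 1.442 - 0.30 = 1.142 m
F = 1.3 * 1.142 = 1.4846 persons/s

1.4846 persons/s


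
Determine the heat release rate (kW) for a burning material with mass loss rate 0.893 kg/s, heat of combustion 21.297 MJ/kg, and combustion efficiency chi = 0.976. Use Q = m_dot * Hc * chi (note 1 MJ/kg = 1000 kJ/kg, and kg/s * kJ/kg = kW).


Hc = 21.297 MJ/kg = 21.297 * 1000 kJ/kg = 21297 kJ/kg
Q = 0.893 kg/s * 21297 kJ/kg * 0.976 = 18562 kW

18562 kW


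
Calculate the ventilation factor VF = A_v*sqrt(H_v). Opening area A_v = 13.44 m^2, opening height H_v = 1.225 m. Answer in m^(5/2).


sqrt(H_v) = 1.1068
VF = 13.44 * 1.1068 = 14.875 m^(5/2)

14.875 m^(5/2)


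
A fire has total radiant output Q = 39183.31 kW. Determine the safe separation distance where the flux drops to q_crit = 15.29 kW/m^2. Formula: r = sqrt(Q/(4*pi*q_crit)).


4*pi*q_crit = 192.14
Q/(4*pi*q_crit) = 203.93
r = sqrt(203.93) = 14.280 m

14.280 m


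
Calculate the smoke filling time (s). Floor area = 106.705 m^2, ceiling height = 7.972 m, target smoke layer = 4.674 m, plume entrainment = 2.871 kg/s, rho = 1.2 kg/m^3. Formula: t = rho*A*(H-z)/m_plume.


H - z = 3.298 m
t = 1.2 * 106.705 * 3.298 / 2.871 = 147.09 s

147.09 s


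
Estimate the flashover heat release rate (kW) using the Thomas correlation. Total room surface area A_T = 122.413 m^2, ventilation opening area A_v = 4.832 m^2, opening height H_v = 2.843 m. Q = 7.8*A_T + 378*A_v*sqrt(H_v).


7.8*A_T = 954.82
sqrt(H_v) = 1.6861
378*A_v*sqrt(H_v) = 3079.7
Q = 954.82 + 3079.7 = 4034.5 kW

4034.5 kW


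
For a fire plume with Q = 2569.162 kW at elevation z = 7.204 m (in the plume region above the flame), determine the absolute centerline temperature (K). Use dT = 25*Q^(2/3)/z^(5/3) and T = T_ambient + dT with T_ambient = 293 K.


Q^(2/3) = 187.58
z^(5/3) = 26.871
dT = 25 * 187.58 / 26.871 = 174.52 K
T = 293 + 174.52 = 467.52 K

467.52 K


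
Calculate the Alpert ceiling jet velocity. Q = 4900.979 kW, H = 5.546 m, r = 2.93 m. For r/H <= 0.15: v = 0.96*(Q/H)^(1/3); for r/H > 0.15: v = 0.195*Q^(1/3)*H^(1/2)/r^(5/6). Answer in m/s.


r/H = 2.93 / 5.546 = 0.52831
r/H > 0.15, so v = 0.195*Q^(1/3)*H^(1/2)/r^(5/6)
Q^(1/3) = 16.986
H^(1/2) = 2.3550
r^(5/6) = 2.4494
v = 0.195 * 16.986 * 2.3550 / 2.4494 = 3.1847 m/s

3.1847 m/s


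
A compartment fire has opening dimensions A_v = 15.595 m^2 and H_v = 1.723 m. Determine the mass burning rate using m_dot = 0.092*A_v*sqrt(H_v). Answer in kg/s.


sqrt(H_v) = 1.3126
m_dot = 0.092 * 15.595 * 1.3126 = 1.8833 kg/s

1.8833 kg/s


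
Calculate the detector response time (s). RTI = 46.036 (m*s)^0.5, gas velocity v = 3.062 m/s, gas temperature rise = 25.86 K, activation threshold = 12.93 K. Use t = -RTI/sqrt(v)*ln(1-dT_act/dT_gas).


dT_act/dT_gas = 0.5
ln(1 - 0.5) = -0.69315
t = -46.036 / sqrt(3.062) * -0.69315 = 18.236 s

18.236 s


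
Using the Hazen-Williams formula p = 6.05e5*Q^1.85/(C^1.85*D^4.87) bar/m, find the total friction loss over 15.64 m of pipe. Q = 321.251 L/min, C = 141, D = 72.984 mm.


Q^1.85 = 43417
C^1.85 = 9463.6
D^4.87 = 1.1855e+09
p/m = 0.0023412 bar/m
p_total = 0.0023412 * 15.64 = 0.036617 bar

0.036617 bar


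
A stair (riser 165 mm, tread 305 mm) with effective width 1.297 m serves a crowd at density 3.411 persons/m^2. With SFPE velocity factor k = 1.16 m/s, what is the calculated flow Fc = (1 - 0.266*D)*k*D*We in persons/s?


1 - 0.266*D = 1 - 0.266*3.411 = 0.092674
Fs = 0.092674 * 1.16 * 3.411 = 0.36669 persons/(s*m)
Fc = 0.36669 * 1.297 = 0.47560 persons/s

0.47560 persons/s


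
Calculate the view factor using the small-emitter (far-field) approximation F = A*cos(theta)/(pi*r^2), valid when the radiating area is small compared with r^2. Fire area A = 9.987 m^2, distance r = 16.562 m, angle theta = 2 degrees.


cos(2 deg) = 0.99939
pi*r^2 = 861.74
F = 9.987 * 0.99939 / 861.74 = 0.011582

0.011582


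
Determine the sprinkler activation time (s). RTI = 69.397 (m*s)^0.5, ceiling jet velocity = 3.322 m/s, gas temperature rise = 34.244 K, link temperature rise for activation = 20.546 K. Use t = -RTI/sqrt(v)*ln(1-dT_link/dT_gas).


dT_link/dT_gas = 0.59999
ln(1 - 0.59999) = -0.91626
t = -69.397 / sqrt(3.322) * -0.91626 = 34.887 s

34.887 s


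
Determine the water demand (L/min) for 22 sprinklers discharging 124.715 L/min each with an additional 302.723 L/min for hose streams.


Sprinkler demand = 22 * 124.715 = 2743.73 L/min
Total = 2743.73 + 302.723 = 3046.453 L/min

3046.453 L/min


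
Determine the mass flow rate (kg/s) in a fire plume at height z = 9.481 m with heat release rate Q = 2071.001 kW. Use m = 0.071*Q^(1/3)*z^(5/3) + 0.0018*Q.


Q^(1/3) = 12.747
z^(5/3) = 42.471
First term = 0.071 * 12.747 * 42.471 = 38.436
Second term = 0.0018 * 2071.001 = 3.7278
m = 42.164 kg/s

42.164 kg/s


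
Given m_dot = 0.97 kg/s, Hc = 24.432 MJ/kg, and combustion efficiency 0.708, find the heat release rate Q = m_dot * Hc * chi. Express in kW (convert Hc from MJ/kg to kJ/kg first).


Hc = 24.432 MJ/kg = 24.432 * 1000 kJ/kg = 24432 kJ/kg
Q = 0.97 kg/s * 24432 kJ/kg * 0.708 = 16779 kW

16779 kW


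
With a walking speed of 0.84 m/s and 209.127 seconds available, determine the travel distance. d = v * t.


d = 0.84 * 209.127 = 175.67 m

175.67 m


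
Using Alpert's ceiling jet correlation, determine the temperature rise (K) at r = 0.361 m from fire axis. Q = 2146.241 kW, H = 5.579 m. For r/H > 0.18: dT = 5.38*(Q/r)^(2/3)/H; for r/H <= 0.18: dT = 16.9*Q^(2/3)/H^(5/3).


r/H = 0.361 / 5.579 = 0.064707
r/H <= 0.18, so dT = 16.9*Q^(2/3)/H^(5/3)
Q^(2/3) = 166.39
H^(5/3) = 17.549
dT = 16.9 * 166.39 / 17.549 = 160.23 K

160.23 K


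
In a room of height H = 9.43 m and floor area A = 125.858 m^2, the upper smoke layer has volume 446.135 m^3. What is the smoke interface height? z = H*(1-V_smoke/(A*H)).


V/(A*H) = 0.37590
1 - 0.37590 = 0.62410
z = 9.43 * 0.62410 = 5.8853 m

5.8853 m


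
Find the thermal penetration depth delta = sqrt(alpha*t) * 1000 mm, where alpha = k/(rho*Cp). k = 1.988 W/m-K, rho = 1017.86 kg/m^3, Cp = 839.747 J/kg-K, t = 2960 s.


alpha = 1.988 / (1017.86 * 839.747) = 2.3258e-06 m^2/s
alpha * t = 0.0068845
delta = sqrt(0.0068845) * 1000 = 82.973 mm

82.973 mm


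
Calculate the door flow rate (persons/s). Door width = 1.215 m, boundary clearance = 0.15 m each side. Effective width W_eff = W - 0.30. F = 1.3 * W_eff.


W_eff = 1.215 - 0.30 = 0.915 m
F = 1.3 * 0.915 = 1.1895 persons/s

1.1895 persons/s


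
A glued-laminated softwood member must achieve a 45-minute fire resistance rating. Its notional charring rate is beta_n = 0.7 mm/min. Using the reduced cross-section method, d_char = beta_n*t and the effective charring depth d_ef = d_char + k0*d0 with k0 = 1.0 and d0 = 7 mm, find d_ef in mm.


d_char = 0.7 * 45 = 31.5 mm
d_ef = 31.5 + 1.0*7 = 38.5 mm

38.5 mm


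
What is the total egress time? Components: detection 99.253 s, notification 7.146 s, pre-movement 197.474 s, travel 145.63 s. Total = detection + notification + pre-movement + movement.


Total = 99.253 + 7.146 + 197.474 + 145.63 = 449.503 s

449.503 s


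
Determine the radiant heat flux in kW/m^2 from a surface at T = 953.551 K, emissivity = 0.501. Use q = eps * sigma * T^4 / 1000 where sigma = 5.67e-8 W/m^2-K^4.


T^4 = 8.2675e+11
q = 0.501 * 5.67e-8 * 8.2675e+11 / 1000 = 23.485 kW/m^2

23.485 kW/m^2


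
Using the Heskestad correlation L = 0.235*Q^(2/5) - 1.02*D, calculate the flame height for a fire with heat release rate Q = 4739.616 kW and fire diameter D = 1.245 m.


Q^(2/5) = 29.532
0.235 * Q^(2/5) = 6.9401
1.02 * D = 1.2699
L = 5.6702 m

5.6702 m


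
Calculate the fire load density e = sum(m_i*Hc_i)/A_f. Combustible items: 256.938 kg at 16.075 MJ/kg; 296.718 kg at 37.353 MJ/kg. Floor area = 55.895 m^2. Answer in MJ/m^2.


Total energy = 256.938*16.075 + 296.718*37.353
= 4130.278 + 11083.31
= 15213.59 MJ
e = 15213.59 / 55.895 = 272.18 MJ/m^2

272.18 MJ/m^2


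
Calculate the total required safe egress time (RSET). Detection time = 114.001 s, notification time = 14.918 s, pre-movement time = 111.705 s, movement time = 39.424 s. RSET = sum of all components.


Total = 114.001 + 14.918 + 111.705 + 39.424 = 280.048 s

280.048 s


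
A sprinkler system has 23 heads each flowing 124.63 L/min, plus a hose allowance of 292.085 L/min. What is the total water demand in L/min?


Sprinkler demand = 23 * 124.63 = 2866.49 L/min
Total = 2866.49 + 292.085 = 3158.575 L/min

3158.575 L/min


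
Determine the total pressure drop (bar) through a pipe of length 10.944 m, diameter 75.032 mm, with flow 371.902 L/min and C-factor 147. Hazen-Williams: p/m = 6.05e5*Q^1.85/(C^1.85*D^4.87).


Q^1.85 = 56924
C^1.85 = 10222
D^4.87 = 1.3566e+09
p/m = 0.0024835 bar/m
p_total = 0.0024835 * 10.944 = 0.027179 bar

0.027179 bar


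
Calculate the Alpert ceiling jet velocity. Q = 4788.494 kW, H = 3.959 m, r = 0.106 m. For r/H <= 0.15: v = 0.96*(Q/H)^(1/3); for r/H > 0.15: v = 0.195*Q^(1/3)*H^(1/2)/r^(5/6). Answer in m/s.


r/H = 0.106 / 3.959 = 0.026774
r/H <= 0.15, so v = 0.96*(Q/H)^(1/3)
Q/H = 1209.5
(Q/H)^(1/3) = 10.655
v = 0.96 * 10.655 = 10.228 m/s

10.228 m/s


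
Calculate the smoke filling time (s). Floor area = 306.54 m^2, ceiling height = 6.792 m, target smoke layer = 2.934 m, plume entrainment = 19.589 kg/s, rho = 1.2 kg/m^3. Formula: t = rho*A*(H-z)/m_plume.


H - z = 3.858 m
t = 1.2 * 306.54 * 3.858 / 19.589 = 72.447 s

72.447 s


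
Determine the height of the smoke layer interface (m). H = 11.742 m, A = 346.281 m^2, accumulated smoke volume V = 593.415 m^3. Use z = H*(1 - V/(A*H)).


V/(A*H) = 0.14594
1 - 0.14594 = 0.85406
z = 11.742 * 0.85406 = 10.028 m

10.028 m


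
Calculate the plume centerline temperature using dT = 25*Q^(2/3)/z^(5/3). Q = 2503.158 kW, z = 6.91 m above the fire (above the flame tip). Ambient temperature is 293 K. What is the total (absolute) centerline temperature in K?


Q^(2/3) = 184.36
z^(5/3) = 25.069
dT = 25 * 184.36 / 25.069 = 183.85 K
T = 293 + 183.85 = 476.85 K

476.85 K


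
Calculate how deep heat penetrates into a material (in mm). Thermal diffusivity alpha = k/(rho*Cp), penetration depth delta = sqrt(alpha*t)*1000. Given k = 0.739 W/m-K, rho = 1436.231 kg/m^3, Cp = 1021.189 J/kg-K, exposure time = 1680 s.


alpha = 0.739 / (1436.231 * 1021.189) = 5.0386e-07 m^2/s
alpha * t = 0.00084649
delta = sqrt(0.00084649) * 1000 = 29.095 mm

29.095 mm


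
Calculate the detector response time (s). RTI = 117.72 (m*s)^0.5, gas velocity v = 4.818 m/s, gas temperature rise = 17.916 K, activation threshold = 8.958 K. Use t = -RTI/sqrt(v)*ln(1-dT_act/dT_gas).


dT_act/dT_gas = 0.5
ln(1 - 0.5) = -0.69315
t = -117.72 / sqrt(4.818) * -0.69315 = 37.174 s

37.174 s


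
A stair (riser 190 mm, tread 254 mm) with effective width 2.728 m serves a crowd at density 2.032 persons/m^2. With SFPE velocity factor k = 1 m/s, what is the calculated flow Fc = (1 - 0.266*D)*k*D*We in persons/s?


1 - 0.266*D = 1 - 0.266*2.032 = 0.45949
Fs = 0.45949 * 1 * 2.032 = 0.93368 persons/(s*m)
Fc = 0.93368 * 2.728 = 2.5471 persons/s

2.5471 persons/s


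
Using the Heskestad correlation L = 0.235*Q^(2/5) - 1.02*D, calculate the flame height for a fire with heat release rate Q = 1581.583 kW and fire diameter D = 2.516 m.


Q^(2/5) = 19.039
0.235 * Q^(2/5) = 4.4741
1.02 * D = 2.5663
L = 1.9078 m

1.9078 m


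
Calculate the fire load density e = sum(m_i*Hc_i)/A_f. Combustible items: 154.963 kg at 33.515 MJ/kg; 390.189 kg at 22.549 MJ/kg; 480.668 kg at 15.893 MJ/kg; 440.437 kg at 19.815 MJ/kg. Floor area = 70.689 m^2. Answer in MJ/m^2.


Total energy = 154.963*33.515 + 390.189*22.549 + 480.668*15.893 + 440.437*19.815
= 5193.585 + 8798.372 + 7639.257 + 8727.259
= 30358.47 MJ
e = 30358.47 / 70.689 = 429.47 MJ/m^2

429.47 MJ/m^2


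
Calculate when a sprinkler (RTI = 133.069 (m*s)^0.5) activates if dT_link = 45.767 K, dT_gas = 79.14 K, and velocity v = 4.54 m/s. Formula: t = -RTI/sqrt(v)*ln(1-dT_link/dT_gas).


dT_link/dT_gas = 0.57830
ln(1 - 0.57830) = -0.86347
t = -133.069 / sqrt(4.54) * -0.86347 = 53.926 s

53.926 s


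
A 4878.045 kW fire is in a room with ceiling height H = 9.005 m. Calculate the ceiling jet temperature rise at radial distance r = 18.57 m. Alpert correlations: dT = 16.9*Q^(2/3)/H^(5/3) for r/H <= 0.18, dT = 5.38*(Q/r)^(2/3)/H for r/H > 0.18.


r/H = 18.57 / 9.005 = 2.0622
r/H > 0.18, so dT = 5.38*(Q/r)^(2/3)/H
Q/r = 262.68
(Q/r)^(2/3) = 41.016
dT = 5.38 * 41.016 / 9.005 = 24.505 K

24.505 K


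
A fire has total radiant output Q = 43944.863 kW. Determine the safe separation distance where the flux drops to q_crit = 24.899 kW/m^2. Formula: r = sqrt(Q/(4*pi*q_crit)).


4*pi*q_crit = 312.89
Q/(4*pi*q_crit) = 140.45
r = sqrt(140.45) = 11.851 m

11.851 m


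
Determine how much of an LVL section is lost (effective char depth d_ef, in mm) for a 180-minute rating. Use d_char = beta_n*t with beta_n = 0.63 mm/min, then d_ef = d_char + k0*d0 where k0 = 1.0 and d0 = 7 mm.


d_char = 0.63 * 180 = 113.4 mm
d_ef = 113.4 + 1.0*7 = 120.4 mm

120.4 mm


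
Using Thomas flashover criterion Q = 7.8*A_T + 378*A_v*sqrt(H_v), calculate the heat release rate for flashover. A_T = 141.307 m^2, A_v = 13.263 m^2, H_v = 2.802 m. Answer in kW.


7.8*A_T = 1102.2
sqrt(H_v) = 1.6739
378*A_v*sqrt(H_v) = 8392.0
Q = 1102.2 + 8392.0 = 9494.2 kW

9494.2 kW


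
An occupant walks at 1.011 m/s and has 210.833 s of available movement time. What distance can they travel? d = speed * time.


d = 1.011 * 210.833 = 213.15 m

213.15 m


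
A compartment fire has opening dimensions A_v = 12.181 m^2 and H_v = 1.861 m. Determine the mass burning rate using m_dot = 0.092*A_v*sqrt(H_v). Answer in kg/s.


sqrt(H_v) = 1.3642
m_dot = 0.092 * 12.181 * 1.3642 = 1.5288 kg/s

1.5288 kg/s


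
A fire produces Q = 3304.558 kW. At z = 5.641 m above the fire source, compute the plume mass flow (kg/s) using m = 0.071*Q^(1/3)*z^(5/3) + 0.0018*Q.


Q^(1/3) = 14.895
z^(5/3) = 17.876
First term = 0.071 * 14.895 * 17.876 = 18.904
Second term = 0.0018 * 3304.558 = 5.9482
m = 24.852 kg/s

24.852 kg/s


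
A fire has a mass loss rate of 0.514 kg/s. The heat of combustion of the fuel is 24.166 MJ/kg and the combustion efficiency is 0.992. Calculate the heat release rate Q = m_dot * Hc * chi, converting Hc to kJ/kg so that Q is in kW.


Hc = 24.166 MJ/kg = 24.166 * 1000 kJ/kg = 24166 kJ/kg
Q = 0.514 kg/s * 24166 kJ/kg * 0.992 = 12322 kW

12322 kW


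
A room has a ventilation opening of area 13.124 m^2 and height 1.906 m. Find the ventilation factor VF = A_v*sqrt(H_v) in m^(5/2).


sqrt(H_v) = 1.3806
VF = 13.124 * 1.3806 = 18.119 m^(5/2)

18.119 m^(5/2)


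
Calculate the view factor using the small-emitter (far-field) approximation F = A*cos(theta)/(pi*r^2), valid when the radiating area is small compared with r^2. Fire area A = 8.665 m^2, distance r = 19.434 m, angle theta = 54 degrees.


cos(54 deg) = 0.58779
pi*r^2 = 1186.5
F = 8.665 * 0.58779 / 1186.5 = 0.0042925

0.0042925


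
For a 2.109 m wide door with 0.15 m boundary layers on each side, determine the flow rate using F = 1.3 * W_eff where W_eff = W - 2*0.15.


W_eff = 2.109 - 0.30 = 1.809 m
F = 1.3 * 1.809 = 2.3517 persons/s

2.3517 persons/s


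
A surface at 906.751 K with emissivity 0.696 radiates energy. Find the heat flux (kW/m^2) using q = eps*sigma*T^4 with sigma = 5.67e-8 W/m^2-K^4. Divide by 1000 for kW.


T^4 = 6.7601e+11
q = 0.696 * 5.67e-8 * 6.7601e+11 / 1000 = 26.677 kW/m^2

26.677 kW/m^2


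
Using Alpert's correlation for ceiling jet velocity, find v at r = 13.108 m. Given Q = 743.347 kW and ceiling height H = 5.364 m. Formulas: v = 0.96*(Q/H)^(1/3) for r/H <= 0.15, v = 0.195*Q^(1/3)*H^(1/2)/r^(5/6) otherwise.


r/H = 13.108 / 5.364 = 2.4437
r/H > 0.15, so v = 0.195*Q^(1/3)*H^(1/2)/r^(5/6)
Q^(1/3) = 9.0587
H^(1/2) = 2.3160
r^(5/6) = 8.5365
v = 0.195 * 9.0587 * 2.3160 / 8.5365 = 0.47925 m/s

0.47925 m/s


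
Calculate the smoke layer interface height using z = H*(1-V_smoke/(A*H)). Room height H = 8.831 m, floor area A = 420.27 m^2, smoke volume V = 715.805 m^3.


V/(A*H) = 0.19287
1 - 0.19287 = 0.80713
z = 8.831 * 0.80713 = 7.1278 m

7.1278 m


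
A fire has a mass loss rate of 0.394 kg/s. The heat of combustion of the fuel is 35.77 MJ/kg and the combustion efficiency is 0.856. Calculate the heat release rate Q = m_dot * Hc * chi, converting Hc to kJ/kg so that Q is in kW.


Hc = 35.77 MJ/kg = 35.77 * 1000 kJ/kg = 35770 kJ/kg
Q = 0.394 kg/s * 35770 kJ/kg * 0.856 = 12064 kW

12064 kW


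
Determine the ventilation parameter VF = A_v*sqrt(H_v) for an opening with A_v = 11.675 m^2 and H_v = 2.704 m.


sqrt(H_v) = 1.6444
VF = 11.675 * 1.6444 = 19.198 m^(5/2)

19.198 m^(5/2)


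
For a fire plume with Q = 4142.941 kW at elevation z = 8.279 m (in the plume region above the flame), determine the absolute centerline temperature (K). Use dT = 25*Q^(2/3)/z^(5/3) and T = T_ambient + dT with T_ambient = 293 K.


Q^(2/3) = 257.95
z^(5/3) = 33.882
dT = 25 * 257.95 / 33.882 = 190.33 K
T = 293 + 190.33 = 483.33 K

483.33 K


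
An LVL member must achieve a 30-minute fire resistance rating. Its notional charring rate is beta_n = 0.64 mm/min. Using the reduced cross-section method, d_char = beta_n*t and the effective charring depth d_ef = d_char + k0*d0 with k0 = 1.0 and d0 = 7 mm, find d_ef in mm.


d_char = 0.64 * 30 = 19.2 mm
d_ef = 19.2 + 1.0*7 = 26.2 mm

26.2 mm


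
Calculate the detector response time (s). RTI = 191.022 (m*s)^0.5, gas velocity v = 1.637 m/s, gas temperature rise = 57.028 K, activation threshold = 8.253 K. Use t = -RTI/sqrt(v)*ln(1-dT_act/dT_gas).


dT_act/dT_gas = 0.14472
ln(1 - 0.14472) = -0.15632
t = -191.022 / sqrt(1.637) * -0.15632 = 23.339 s

23.339 s


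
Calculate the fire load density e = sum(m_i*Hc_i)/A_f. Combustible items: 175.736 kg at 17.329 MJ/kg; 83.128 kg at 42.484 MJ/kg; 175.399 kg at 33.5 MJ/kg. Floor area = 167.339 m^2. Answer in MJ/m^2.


Total energy = 175.736*17.329 + 83.128*42.484 + 175.399*33.5
= 3045.329 + 3531.610 + 5875.867
= 12452.81 MJ
e = 12452.81 / 167.339 = 74.417 MJ/m^2

74.417 MJ/m^2


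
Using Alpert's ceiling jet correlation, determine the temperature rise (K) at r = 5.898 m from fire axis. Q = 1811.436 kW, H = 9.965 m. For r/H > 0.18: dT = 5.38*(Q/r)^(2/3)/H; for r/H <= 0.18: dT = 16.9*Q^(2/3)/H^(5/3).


r/H = 5.898 / 9.965 = 0.59187
r/H > 0.18, so dT = 5.38*(Q/r)^(2/3)/H
Q/r = 307.13
(Q/r)^(2/3) = 45.521
dT = 5.38 * 45.521 / 9.965 = 24.576 K

24.576 K


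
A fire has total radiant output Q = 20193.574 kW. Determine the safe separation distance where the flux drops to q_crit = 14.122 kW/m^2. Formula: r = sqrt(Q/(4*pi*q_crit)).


4*pi*q_crit = 177.46
Q/(4*pi*q_crit) = 113.79
r = sqrt(113.79) = 10.667 m

10.667 m


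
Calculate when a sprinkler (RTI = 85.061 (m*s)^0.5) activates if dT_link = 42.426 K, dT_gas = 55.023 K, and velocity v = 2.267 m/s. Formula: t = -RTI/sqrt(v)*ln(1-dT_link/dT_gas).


dT_link/dT_gas = 0.77106
ln(1 - 0.77106) = -1.4743
t = -85.061 / sqrt(2.267) * -1.4743 = 83.289 s

83.289 s


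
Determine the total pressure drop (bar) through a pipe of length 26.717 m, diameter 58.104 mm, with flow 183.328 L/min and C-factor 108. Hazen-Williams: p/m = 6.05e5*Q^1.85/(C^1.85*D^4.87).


Q^1.85 = 15381
C^1.85 = 5778.8
D^4.87 = 3.9056e+08
p/m = 0.0041230 bar/m
p_total = 0.0041230 * 26.717 = 0.11015 bar

0.11015 bar


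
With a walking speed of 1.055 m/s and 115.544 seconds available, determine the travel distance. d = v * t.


d = 1.055 * 115.544 = 121.90 m

121.90 m


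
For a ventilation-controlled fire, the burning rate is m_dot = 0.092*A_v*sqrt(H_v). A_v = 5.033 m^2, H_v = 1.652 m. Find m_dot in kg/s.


sqrt(H_v) = 1.2853
m_dot = 0.092 * 5.033 * 1.2853 = 0.59514 kg/s

0.59514 kg/s


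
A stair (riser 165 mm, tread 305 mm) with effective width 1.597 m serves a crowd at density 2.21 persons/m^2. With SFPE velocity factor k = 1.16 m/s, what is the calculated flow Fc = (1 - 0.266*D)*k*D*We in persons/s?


1 - 0.266*D = 1 - 0.266*2.21 = 0.41214
Fs = 0.41214 * 1.16 * 2.21 = 1.0566 persons/(s*m)
Fc = 1.0566 * 1.597 = 1.6873 persons/s

1.6873 persons/s


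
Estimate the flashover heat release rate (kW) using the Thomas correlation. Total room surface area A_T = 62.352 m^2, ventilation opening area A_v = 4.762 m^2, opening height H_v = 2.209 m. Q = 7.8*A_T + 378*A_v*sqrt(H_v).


7.8*A_T = 486.35
sqrt(H_v) = 1.4863
378*A_v*sqrt(H_v) = 2675.3
Q = 486.35 + 2675.3 = 3161.7 kW

3161.7 kW


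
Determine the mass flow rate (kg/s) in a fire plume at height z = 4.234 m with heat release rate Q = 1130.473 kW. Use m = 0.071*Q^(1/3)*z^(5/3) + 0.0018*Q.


Q^(1/3) = 10.417
z^(5/3) = 11.081
First term = 0.071 * 10.417 * 11.081 = 8.1959
Second term = 0.0018 * 1130.473 = 2.0349
m = 10.231 kg/s

10.231 kg/s


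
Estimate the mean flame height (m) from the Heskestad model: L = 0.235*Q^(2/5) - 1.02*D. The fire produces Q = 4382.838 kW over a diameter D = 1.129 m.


Q^(2/5) = 28.622
0.235 * Q^(2/5) = 6.7262
1.02 * D = 1.1516
L = 5.5746 m

5.5746 m


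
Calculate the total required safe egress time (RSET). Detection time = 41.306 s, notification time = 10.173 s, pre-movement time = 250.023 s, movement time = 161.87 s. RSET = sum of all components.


Total = 41.306 + 10.173 + 250.023 + 161.87 = 463.372 s

463.372 s


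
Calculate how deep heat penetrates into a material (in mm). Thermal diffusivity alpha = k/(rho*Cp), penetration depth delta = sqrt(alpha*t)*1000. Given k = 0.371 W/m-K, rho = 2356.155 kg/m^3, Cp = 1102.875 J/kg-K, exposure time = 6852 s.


alpha = 0.371 / (2356.155 * 1102.875) = 1.4277e-07 m^2/s
alpha * t = 0.00097828
delta = sqrt(0.00097828) * 1000 = 31.277 mm

31.277 mm


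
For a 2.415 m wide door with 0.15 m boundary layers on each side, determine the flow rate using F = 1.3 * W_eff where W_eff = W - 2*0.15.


W_eff = 2.415 - 0.30 = 2.115 m
F = 1.3 * 2.115 = 2.7495 persons/s

2.7495 persons/s


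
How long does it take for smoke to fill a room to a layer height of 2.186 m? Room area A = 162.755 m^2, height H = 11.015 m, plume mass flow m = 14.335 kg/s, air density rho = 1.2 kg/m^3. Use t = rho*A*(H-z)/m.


H - z = 8.829 m
t = 1.2 * 162.755 * 8.829 / 14.335 = 120.29 s

120.29 s


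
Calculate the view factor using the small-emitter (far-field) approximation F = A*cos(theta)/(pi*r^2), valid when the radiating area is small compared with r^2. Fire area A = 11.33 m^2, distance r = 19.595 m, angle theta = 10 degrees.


cos(10 deg) = 0.98481
pi*r^2 = 1206.3
F = 11.33 * 0.98481 / 1206.3 = 0.0092500

0.0092500


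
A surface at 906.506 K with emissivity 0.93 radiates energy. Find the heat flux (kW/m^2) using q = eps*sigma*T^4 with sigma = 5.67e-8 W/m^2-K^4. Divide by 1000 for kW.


T^4 = 6.7528e+11
q = 0.93 * 5.67e-8 * 6.7528e+11 / 1000 = 35.608 kW/m^2

35.608 kW/m^2


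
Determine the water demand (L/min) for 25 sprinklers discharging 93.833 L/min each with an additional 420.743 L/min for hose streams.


Sprinkler demand = 25 * 93.833 = 2345.825 L/min
Total = 2345.825 + 420.743 = 2766.568 L/min

2766.568 L/min


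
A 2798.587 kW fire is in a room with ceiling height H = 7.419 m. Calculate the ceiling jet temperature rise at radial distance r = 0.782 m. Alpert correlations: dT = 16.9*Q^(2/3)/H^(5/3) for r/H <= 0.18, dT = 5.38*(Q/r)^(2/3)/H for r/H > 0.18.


r/H = 0.782 / 7.419 = 0.10541
r/H <= 0.18, so dT = 16.9*Q^(2/3)/H^(5/3)
Q^(2/3) = 198.59
H^(5/3) = 28.221
dT = 16.9 * 198.59 / 28.221 = 118.92 K

118.92 K


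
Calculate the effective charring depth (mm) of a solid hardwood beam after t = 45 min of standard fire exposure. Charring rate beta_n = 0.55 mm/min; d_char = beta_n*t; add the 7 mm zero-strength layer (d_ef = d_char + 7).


d_char = 0.55 * 45 = 24.75 mm
d_ef = 24.75 + 1.0*7 = 31.75 mm

31.75 mm


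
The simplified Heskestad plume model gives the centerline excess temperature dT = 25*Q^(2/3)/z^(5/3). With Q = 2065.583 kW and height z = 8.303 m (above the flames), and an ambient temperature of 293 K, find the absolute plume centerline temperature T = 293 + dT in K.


Q^(2/3) = 162.19
z^(5/3) = 34.045
dT = 25 * 162.19 / 34.045 = 119.10 K
T = 293 + 119.10 = 412.10 K

412.10 K


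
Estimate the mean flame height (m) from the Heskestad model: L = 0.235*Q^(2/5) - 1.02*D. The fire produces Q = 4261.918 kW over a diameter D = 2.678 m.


Q^(2/5) = 28.304
0.235 * Q^(2/5) = 6.6514
1.02 * D = 2.7316
L = 3.9198 m

3.9198 m


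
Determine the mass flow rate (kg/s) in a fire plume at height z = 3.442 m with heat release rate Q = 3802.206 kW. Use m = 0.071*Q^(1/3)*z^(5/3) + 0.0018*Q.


Q^(1/3) = 15.608
z^(5/3) = 7.8467
First term = 0.071 * 15.608 * 7.8467 = 8.6954
Second term = 0.0018 * 3802.206 = 6.8440
m = 15.539 kg/s

15.539 kg/s


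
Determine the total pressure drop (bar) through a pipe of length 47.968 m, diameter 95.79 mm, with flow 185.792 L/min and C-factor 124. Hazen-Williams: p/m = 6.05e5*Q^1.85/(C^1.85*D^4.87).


Q^1.85 = 15765
C^1.85 = 7461.6
D^4.87 = 4.4569e+09
p/m = 0.00028681 bar/m
p_total = 0.00028681 * 47.968 = 0.013758 bar

0.013758 bar


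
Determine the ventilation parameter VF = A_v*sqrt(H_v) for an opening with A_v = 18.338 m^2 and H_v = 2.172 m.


sqrt(H_v) = 1.4738
VF = 18.338 * 1.4738 = 27.026 m^(5/2)

27.026 m^(5/2)


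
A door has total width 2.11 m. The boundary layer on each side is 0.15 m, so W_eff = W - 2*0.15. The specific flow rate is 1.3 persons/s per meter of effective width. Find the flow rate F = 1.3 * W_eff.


W_eff = 2.11 - 0.30 = 1.81 m
F = 1.3 * 1.81 = 2.353 persons/s

2.353 persons/s


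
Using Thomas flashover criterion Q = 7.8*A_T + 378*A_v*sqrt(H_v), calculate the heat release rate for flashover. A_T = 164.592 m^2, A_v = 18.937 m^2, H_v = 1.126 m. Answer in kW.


7.8*A_T = 1283.8
sqrt(H_v) = 1.0611
378*A_v*sqrt(H_v) = 7595.8
Q = 1283.8 + 7595.8 = 8879.6 kW

8879.6 kW


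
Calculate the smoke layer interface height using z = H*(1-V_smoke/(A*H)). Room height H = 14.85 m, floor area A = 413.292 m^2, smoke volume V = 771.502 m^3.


V/(A*H) = 0.12571
1 - 0.12571 = 0.87429
z = 14.85 * 0.87429 = 12.983 m

12.983 m


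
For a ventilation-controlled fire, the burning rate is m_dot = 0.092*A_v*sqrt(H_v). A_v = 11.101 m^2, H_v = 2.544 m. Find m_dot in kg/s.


sqrt(H_v) = 1.5950
m_dot = 0.092 * 11.101 * 1.5950 = 1.6290 kg/s

1.6290 kg/s
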